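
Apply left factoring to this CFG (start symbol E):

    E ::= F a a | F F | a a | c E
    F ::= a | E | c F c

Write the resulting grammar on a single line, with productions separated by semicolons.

E ::= a a | c E | F E'; F ::= a | E | c F c; E' ::= a a | F

E has alternatives sharing prefix 'F': factor to E → F E' with E' → a a | F.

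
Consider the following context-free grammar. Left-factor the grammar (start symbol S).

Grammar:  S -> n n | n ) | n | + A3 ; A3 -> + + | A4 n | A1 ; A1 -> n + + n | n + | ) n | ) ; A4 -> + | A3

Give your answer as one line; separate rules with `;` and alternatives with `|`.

S -> + A3 | n S'; A3 -> + + | A4 n | A1; A1 -> n + A1' | ) A1''; A4 -> + | A3; S' -> n | ) | epsilon; A1' -> + n | epsilon; A1'' -> n | epsilon

S has alternatives sharing prefix 'n': factor to S → n S' with S' → n | ) | ε.
A1 has alternatives sharing prefix 'n +': factor to A1 → n + A1' with A1' → + n | ε.
A1 has alternatives sharing prefix ')': factor to A1 → ) A1'' with A1'' → n | ε.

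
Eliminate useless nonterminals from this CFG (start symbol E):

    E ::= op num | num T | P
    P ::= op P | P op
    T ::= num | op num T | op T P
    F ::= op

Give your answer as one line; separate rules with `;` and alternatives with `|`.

E ::= op num | num T; T ::= num | op num T

Generating nonterminals: {E, F, T}.
Reachable from E after that: {E, T}.
Removed useless symbols: {F, P} and every production mentioning them.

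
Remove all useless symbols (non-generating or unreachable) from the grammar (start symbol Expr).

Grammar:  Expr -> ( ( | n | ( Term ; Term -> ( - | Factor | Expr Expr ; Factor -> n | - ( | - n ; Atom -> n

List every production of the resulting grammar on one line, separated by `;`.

Expr -> ( ( | n | ( Term; Term -> ( - | Factor | Expr Expr; Factor -> n | - ( | - n

Generating nonterminals: {Atom, Expr, Factor, Term}.
Reachable from Expr after that: {Expr, Factor, Term}.
Removed useless symbols: {Atom} and every production mentioning them.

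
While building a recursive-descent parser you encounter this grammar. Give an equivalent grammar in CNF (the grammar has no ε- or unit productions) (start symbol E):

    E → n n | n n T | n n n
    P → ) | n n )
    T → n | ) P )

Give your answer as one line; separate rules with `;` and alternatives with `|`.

Introduce a nonterminal for each terminal appearing in a rule of length ≥ 2: X1 → n, X2 → ).
Binarize each right-hand side of length ≥ 3 by chaining fresh nonterminals (Y1, Y2, …): affected rules were E → X1 X1 T; E → X1 X1 X1; P → X1 X1 X2; T → X2 P X2.

E → X1 X1 | X1 Y1 | X1 Y2; P → ) | X1 Y3; T → n | X2 Y4; X1 → n; X2 → ); Y1 → X1 T; Y2 → X1 X1; Y3 → X1 X2; Y4 → P X2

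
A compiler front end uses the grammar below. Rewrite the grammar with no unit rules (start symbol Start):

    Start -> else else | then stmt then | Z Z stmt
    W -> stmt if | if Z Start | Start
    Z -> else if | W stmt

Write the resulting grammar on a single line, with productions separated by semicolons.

Start -> else else | then stmt then | Z Z stmt; W -> else else | then stmt then | Z Z stmt | stmt if | if Z Start; Z -> else if | W stmt

Unit pairs: W ⇒* {Start}.
For every A with A ⇒* B via unit rules, add B's non-unit alternatives to A; then delete every rule of the form X → Y.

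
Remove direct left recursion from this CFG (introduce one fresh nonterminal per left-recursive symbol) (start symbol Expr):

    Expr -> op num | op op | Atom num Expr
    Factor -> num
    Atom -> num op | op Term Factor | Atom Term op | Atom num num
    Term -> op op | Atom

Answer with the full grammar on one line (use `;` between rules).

Expr -> op num | op op | Atom num Expr; Factor -> num; Atom -> num op Atom1 | op Term Factor Atom1; Term -> op op | Atom; Atom1 -> Term op Atom1 | num num Atom1 | ε

Directly left-recursive nonterminal: Atom.
For Atom: α = {Term op, num num}, β = {num op, op Term Factor}. Rewrite as Atom → β Atom1 and Atom1 → α Atom1 | ε.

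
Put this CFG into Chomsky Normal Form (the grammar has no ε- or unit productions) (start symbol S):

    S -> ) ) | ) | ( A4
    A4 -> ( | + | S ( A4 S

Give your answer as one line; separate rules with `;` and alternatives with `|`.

S -> X1 X1 | ) | X2 A4; A4 -> ( | + | S Y1; X1 -> ); X2 -> (; Y1 -> X2 Y2; Y2 -> A4 S

Introduce a nonterminal for each terminal appearing in a rule of length ≥ 2: X1 → ), X2 → (.
Binarize each right-hand side of length ≥ 3 by chaining fresh nonterminals (Y1, Y2, …): affected rules were A4 → S X2 A4 S.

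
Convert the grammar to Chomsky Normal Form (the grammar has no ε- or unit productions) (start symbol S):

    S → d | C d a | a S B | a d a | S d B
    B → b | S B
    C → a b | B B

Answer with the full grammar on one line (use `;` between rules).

S → d | C Y1 | X2 Y2 | X2 Y3 | S Y4; B → b | S B; C → X2 X3 | B B; X1 → d; X2 → a; X3 → b; Y1 → X1 X2; Y2 → S B; Y3 → X1 X2; Y4 → X1 B

Introduce a nonterminal for each terminal appearing in a rule of length ≥ 2: X1 → d, X2 → a, X3 → b.
Binarize each right-hand side of length ≥ 3 by chaining fresh nonterminals (Y1, Y2, …): affected rules were S → C X1 X2; S → X2 S B; S → X2 X1 X2; S → S X1 B.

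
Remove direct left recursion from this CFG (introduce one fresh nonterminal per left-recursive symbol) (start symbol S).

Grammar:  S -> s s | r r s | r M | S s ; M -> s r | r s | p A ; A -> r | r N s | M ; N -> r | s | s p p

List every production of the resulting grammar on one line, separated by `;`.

S is directly left-recursive.
For S: α = {s}, β = {s s, r r s, r M}. Rewrite as S → β S' and S' → α S' | ε.

S -> s s S' | r r s S' | r M S'; M -> s r | r s | p A; A -> r | r N s | M; N -> r | s | s p p; S' -> s S' | ε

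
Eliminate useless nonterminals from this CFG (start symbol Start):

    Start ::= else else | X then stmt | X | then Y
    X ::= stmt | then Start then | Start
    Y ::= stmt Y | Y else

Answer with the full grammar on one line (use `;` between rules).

Start ::= else else | X then stmt | X; X ::= stmt | then Start then | Start

Generating nonterminals: {Start, X}.
Reachable from Start after that: {Start, X}.
Removed useless symbols: {Y} and every production mentioning them.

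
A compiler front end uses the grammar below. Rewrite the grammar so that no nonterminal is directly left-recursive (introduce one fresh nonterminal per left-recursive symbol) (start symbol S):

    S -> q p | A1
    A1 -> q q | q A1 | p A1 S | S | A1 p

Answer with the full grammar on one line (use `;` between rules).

S -> q p | A1; A1 -> q q A1' | q A1 A1' | p A1 S A1' | S A1'; A1' -> p A1' | ε

Left recursion appears on A1.
For A1: α = {p}, β = {q q, q A1, p A1 S, S}. Rewrite as A1 → β A1' and A1' → α A1' | ε.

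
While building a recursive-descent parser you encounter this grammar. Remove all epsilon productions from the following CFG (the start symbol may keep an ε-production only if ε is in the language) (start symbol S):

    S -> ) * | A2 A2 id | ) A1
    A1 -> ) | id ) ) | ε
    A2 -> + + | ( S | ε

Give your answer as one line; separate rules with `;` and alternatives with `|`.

The nullable symbols are {A1, A2}.
ε ∉ L(G), so no ε-production is kept.
Expand every rule over subsets of its nullable positions: S → A2 A2 id gives A2 A2 id | A2 id | id. S → ) A1 gives ) A1 | ).

S -> ) * | A2 A2 id | A2 id | id | ) A1 | ); A1 -> ) | id ) ); A2 -> + + | ( S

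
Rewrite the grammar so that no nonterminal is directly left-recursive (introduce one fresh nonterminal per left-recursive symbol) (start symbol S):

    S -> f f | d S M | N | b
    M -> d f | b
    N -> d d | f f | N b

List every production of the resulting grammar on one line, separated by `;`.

Directly left-recursive nonterminal: N.
For N: α = {b}, β = {d d, f f}. Rewrite as N → β N' and N' → α N' | ε.

S -> f f | d S M | N | b; M -> d f | b; N -> d d N' | f f N'; N' -> b N' | eps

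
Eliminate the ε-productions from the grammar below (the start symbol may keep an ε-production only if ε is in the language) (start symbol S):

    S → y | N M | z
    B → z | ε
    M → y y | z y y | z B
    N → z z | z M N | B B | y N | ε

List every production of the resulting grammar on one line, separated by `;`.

Nullable set = {B, N}.
ε ∉ L(G), so no ε-production is kept.
Add the nullable-subset variants: S → N M gives N M | M. M → z B gives z B | z. N → z M N gives z M N | z M. N → B B gives B B | B.

S → y | N M | M | z; B → z; M → y y | z y y | z B | z; N → z z | z M N | z M | B B | B | y N | y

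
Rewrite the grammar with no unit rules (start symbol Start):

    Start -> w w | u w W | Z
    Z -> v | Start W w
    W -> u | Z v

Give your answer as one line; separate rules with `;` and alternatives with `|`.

Start -> v | Start W w | w w | u w W; Z -> v | Start W w; W -> u | Z v

Unit pairs: Start ⇒* {Z}.
For every A with A ⇒* B via unit rules, add B's non-unit alternatives to A; then delete every rule of the form X → Y.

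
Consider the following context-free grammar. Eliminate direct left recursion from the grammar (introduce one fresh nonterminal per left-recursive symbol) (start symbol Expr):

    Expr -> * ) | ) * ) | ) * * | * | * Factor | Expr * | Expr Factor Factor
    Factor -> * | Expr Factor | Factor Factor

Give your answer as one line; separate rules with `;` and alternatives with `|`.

Left recursion appears on Expr, Factor.
For Expr: α = {*, Factor Factor}, β = {* ), ) * ), ) * *, *, * Factor}. Rewrite as Expr → β Expr1 and Expr1 → α Expr1 | ε.
For Factor: α = {Factor}, β = {*, Expr Factor}. Rewrite as Factor → β Factor1 and Factor1 → α Factor1 | ε.

Expr -> * ) Expr1 | ) * ) Expr1 | ) * * Expr1 | * Expr1 | * Factor Expr1; Factor -> * Factor1 | Expr Factor Factor1; Expr1 -> * Expr1 | Factor Factor Expr1 | eps; Factor1 -> Factor Factor1 | eps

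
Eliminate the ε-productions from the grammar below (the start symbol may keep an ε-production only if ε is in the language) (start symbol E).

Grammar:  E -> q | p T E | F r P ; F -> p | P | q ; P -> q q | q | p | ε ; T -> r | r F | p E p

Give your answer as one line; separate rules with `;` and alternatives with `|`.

Nullable set = {F, P}.
ε ∉ L(G), so no ε-production is kept.
Add the nullable-subset variants: E → F r P gives F r P | F r | r P | r.

E -> q | p T E | F r P | F r | r P | r; F -> p | P | q; P -> q q | q | p; T -> r | r F | p E p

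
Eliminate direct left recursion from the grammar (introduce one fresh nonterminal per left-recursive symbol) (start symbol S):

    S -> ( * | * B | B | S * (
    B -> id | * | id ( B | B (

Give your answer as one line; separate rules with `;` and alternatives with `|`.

Left recursion appears on S, B.
For S: α = {* (}, β = {( *, * B, B}. Rewrite as S → β S' and S' → α S' | ε.
For B: α = {(}, β = {id, *, id ( B}. Rewrite as B → β B' and B' → α B' | ε.

S -> ( * S' | * B S' | B S'; B -> id B' | * B' | id ( B B'; S' -> * ( S' | ε; B' -> ( B' | ε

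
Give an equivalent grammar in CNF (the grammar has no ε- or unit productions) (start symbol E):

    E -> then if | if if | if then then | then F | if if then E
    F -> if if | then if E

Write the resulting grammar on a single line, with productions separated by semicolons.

Introduce a nonterminal for each terminal appearing in a rule of length ≥ 2: X1 → then, X2 → if.
Binarize each right-hand side of length ≥ 3 by chaining fresh nonterminals (Y1, Y2, …): affected rules were E → X2 X1 X1; E → X2 X2 X1 E; F → X1 X2 E.

E -> X1 X2 | X2 X2 | X2 Y1 | X1 F | X2 Y2; F -> X2 X2 | X1 Y4; X1 -> then; X2 -> if; Y1 -> X1 X1; Y2 -> X2 Y3; Y3 -> X1 E; Y4 -> X2 E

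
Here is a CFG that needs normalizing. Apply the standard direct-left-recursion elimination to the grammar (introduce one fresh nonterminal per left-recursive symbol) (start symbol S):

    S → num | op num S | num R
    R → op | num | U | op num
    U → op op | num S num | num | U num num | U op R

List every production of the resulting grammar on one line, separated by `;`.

Left recursion appears on U.
For U: α = {num num, op R}, β = {op op, num S num, num}. Rewrite as U → β U' and U' → α U' | ε.

S → num | op num S | num R; R → op | num | U | op num; U → op op U' | num S num U' | num U'; U' → num num U' | op R U' | ε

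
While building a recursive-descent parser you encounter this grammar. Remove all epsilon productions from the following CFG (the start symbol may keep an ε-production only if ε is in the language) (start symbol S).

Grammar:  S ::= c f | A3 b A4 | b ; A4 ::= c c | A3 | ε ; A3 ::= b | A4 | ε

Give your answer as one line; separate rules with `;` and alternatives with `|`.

Nullable nonterminals: {A3, A4}.
ε ∉ L(G), so no ε-production is kept.
Add the nullable-subset variants: S → A3 b A4 gives A3 b A4 | A3 b | b A4 | b.

S ::= c f | A3 b A4 | A3 b | b A4 | b; A4 ::= c c | A3; A3 ::= b | A4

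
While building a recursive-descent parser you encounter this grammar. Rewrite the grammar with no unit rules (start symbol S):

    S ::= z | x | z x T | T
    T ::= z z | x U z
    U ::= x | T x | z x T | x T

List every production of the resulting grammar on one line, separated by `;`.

Unit pairs: S ⇒* {T}.
For every A with A ⇒* B via unit rules, add B's non-unit alternatives to A; then delete every rule of the form X → Y.

S ::= z | x | z x T | z z | x U z; T ::= z z | x U z; U ::= x | T x | z x T | x T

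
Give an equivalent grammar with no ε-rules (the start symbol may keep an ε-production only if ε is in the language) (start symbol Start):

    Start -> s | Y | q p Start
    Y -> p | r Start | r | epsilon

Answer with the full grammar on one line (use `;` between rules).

The nullable symbols are {Start, Y}.
ε ∈ L(G) since Start is nullable, so keep Start → ε.
Add the nullable-subset variants: Start → q p Start gives q p Start | q p. Y → r Start gives r Start | r.

Start -> s | Y | q p Start | q p | ε; Y -> p | r Start | r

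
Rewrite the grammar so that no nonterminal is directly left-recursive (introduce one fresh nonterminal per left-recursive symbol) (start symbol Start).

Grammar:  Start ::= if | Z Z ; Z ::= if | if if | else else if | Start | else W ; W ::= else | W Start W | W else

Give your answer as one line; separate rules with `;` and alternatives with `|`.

Start ::= if | Z Z; Z ::= if | if if | else else if | Start | else W; W ::= else W1; W1 ::= Start W W1 | else W1 | ε

Directly left-recursive nonterminal: W.
For W: α = {Start W, else}, β = {else}. Rewrite as W → β W1 and W1 → α W1 | ε.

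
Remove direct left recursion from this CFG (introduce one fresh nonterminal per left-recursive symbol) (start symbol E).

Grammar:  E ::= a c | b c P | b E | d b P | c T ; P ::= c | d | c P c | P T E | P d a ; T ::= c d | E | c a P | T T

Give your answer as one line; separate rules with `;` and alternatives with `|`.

Left recursion appears on P, T.
For P: α = {T E, d a}, β = {c, d, c P c}. Rewrite as P → β P' and P' → α P' | ε.
For T: α = {T}, β = {c d, E, c a P}. Rewrite as T → β T' and T' → α T' | ε.

E ::= a c | b c P | b E | d b P | c T; P ::= c P' | d P' | c P c P'; T ::= c d T' | E T' | c a P T'; P' ::= T E P' | d a P' | ε; T' ::= T T' | ε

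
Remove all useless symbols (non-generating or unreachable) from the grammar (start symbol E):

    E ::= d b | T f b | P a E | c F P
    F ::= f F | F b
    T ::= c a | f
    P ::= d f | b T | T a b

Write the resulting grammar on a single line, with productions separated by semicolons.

Generating nonterminals: {E, P, T}.
Reachable from E after that: {E, P, T}.
Removed useless symbols: {F} and every production mentioning them.

E ::= d b | T f b | P a E; T ::= c a | f; P ::= d f | b T | T a b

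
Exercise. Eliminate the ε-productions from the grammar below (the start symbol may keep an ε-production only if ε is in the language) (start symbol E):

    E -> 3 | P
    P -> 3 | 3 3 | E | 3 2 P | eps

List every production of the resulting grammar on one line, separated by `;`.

The nullable symbols are {E, P}.
ε ∈ L(G) since E is nullable, so keep E → ε.
Add the nullable-subset variants: P → 3 2 P gives 3 2 P | 3 2.

E -> 3 | P | ε; P -> 3 | 3 3 | E | 3 2 P | 3 2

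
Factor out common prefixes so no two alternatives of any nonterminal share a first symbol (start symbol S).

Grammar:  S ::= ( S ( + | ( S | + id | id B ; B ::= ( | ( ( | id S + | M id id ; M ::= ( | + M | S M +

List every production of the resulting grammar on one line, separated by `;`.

S has alternatives sharing prefix '( S': factor to S → ( S S' with S' → ( + | ε.
B has alternatives sharing prefix '(': factor to B → ( B' with B' → ε | (.

S ::= + id | id B | ( S S'; B ::= id S + | M id id | ( B'; M ::= ( | + M | S M +; S' ::= ( + | ε; B' ::= ε | (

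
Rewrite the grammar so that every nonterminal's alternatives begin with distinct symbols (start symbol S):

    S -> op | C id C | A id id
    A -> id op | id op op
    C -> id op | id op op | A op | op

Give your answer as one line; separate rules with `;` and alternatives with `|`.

A has alternatives sharing prefix 'id op': factor to A → id op A' with A' → ε | op.
C has alternatives sharing prefix 'id op': factor to C → id op C' with C' → ε | op.

S -> op | C id C | A id id; A -> id op A'; C -> A op | op | id op C'; A' -> ε | op; C' -> ε | op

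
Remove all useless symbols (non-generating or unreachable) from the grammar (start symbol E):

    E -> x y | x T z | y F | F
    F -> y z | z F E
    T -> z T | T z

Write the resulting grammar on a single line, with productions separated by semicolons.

E -> x y | y F | F; F -> y z | z F E

Generating nonterminals: {E, F}.
Reachable from E after that: {E, F}.
Removed useless symbols: {T} and every production mentioning them.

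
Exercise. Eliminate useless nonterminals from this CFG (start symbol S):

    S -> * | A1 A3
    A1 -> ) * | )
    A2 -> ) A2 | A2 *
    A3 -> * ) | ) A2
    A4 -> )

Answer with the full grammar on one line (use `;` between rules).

Generating nonterminals: {A1, A3, A4, S}.
Reachable from S after that: {A1, A3, S}.
Removed useless symbols: {A2, A4} and every production mentioning them.

S -> * | A1 A3; A1 -> ) * | ); A3 -> * )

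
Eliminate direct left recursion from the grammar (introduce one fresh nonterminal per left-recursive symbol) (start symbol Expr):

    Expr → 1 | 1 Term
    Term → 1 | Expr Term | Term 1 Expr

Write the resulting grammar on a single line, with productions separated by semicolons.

Directly left-recursive nonterminal: Term.
For Term: α = {1 Expr}, β = {1, Expr Term}. Rewrite as Term → β Term1 and Term1 → α Term1 | ε.

Expr → 1 | 1 Term; Term → 1 Term1 | Expr Term Term1; Term1 → 1 Expr Term1 | ε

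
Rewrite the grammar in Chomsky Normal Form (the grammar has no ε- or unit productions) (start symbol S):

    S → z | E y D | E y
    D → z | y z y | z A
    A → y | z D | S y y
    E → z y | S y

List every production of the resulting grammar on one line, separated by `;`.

Introduce a nonterminal for each terminal appearing in a rule of length ≥ 2: X1 → y, X2 → z.
Binarize each right-hand side of length ≥ 3 by chaining fresh nonterminals (Y1, Y2, …): affected rules were S → E X1 D; D → X1 X2 X1; A → S X1 X1.

S → z | E Y1 | E X1; D → z | X1 Y2 | X2 A; A → y | X2 D | S Y3; E → X2 X1 | S X1; X1 → y; X2 → z; Y1 → X1 D; Y2 → X2 X1; Y3 → X1 X1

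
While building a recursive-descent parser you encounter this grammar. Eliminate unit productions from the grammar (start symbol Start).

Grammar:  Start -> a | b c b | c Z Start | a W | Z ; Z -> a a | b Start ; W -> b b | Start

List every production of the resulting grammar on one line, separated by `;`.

Start -> a a | b Start | a | b c b | c Z Start | a W; Z -> a a | b Start; W -> a a | b Start | a | b c b | c Z Start | a W | b b

Unit pairs: Start ⇒* {Z}; W ⇒* {Start, Z}.
Replace each nonterminal's rules with the union of the non-unit rules of every nonterminal it unit-derives.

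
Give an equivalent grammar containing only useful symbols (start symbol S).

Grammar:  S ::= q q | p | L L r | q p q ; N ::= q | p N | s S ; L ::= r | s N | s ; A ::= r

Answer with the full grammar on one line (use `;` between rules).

Generating nonterminals: {A, L, N, S}.
Reachable from S after that: {L, N, S}.
Removed useless symbols: {A} and every production mentioning them.

S ::= q q | p | L L r | q p q; N ::= q | p N | s S; L ::= r | s N | s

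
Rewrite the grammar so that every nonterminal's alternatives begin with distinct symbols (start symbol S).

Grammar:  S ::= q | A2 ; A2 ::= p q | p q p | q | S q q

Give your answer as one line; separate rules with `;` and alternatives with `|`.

S ::= q | A2; A2 ::= q | S q q | p q A2'; A2' ::= ε | p

A2 has alternatives sharing prefix 'p q': factor to A2 → p q A2' with A2' → ε | p.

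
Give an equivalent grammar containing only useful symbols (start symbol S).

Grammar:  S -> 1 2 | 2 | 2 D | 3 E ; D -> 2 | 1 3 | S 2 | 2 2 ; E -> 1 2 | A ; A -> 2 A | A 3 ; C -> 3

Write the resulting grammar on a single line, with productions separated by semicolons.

Generating nonterminals: {C, D, E, S}.
Reachable from S after that: {D, E, S}.
Removed useless symbols: {A, C} and every production mentioning them.

S -> 1 2 | 2 | 2 D | 3 E; D -> 2 | 1 3 | S 2 | 2 2; E -> 1 2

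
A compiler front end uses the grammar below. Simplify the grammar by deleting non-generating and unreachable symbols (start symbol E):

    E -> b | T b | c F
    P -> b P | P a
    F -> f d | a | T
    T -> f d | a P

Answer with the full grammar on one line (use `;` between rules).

Generating nonterminals: {E, F, T}.
Reachable from E after that: {E, F, T}.
Removed useless symbols: {P} and every production mentioning them.

E -> b | T b | c F; F -> f d | a | T; T -> f d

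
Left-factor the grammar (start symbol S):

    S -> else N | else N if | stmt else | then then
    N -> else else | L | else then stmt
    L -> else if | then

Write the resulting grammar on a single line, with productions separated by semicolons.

S has alternatives sharing prefix 'else N': factor to S → else N S' with S' → ε | if.
N has alternatives sharing prefix 'else': factor to N → else N' with N' → else | then stmt.

S -> stmt else | then then | else N S'; N -> L | else N'; L -> else if | then; S' -> ε | if; N' -> else | then stmt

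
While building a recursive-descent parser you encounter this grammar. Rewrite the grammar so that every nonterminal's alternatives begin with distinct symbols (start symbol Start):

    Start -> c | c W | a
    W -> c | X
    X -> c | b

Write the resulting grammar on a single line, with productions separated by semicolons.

Start has alternatives sharing prefix 'c': factor to Start → c Start1 with Start1 → ε | W.

Start -> a | c Start1; W -> c | X; X -> c | b; Start1 -> ε | W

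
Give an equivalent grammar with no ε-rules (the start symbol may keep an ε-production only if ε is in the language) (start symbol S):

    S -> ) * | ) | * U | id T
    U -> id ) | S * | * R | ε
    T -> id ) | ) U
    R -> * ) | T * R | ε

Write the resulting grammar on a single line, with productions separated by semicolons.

S -> ) * | ) | * U | * | id T; U -> id ) | S * | * R | *; T -> id ) | ) U | ); R -> * ) | T * R | T *

Nullable set = {R, U}.
ε ∉ L(G), so no ε-production is kept.
Expand every rule over subsets of its nullable positions: S → * U gives * U | *. U → * R gives * R | *. T → ) U gives ) U | ). R → T * R gives T * R | T *.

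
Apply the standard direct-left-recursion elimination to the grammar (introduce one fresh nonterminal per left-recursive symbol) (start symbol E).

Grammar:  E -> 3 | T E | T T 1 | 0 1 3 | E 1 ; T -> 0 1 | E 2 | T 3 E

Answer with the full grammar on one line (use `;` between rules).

E, T are directly left-recursive.
For E: α = {1}, β = {3, T E, T T 1, 0 1 3}. Rewrite as E → β E' and E' → α E' | ε.
For T: α = {3 E}, β = {0 1, E 2}. Rewrite as T → β T' and T' → α T' | ε.

E -> 3 E' | T E E' | T T 1 E' | 0 1 3 E'; T -> 0 1 T' | E 2 T'; E' -> 1 E' | ε; T' -> 3 E T' | ε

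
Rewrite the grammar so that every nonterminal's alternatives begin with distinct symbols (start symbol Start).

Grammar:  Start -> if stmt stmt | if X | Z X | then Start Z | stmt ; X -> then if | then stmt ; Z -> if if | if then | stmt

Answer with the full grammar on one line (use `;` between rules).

Start -> Z X | then Start Z | stmt | if Start1; X -> then X1; Z -> stmt | if Z1; Start1 -> stmt stmt | X; X1 -> if | stmt; Z1 -> if | then

Start has alternatives sharing prefix 'if': factor to Start → if Start1 with Start1 → stmt stmt | X.
X has alternatives sharing prefix 'then': factor to X → then X1 with X1 → if | stmt.
Z has alternatives sharing prefix 'if': factor to Z → if Z1 with Z1 → if | then.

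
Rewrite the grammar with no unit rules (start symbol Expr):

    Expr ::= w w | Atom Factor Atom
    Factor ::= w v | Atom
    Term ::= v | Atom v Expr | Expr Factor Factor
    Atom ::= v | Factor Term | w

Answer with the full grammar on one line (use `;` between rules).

Expr ::= w w | Atom Factor Atom; Factor ::= v | Factor Term | w | w v; Term ::= v | Atom v Expr | Expr Factor Factor; Atom ::= v | Factor Term | w

Unit pairs: Factor ⇒* {Atom}.
Replace each nonterminal's rules with the union of the non-unit rules of every nonterminal it unit-derives.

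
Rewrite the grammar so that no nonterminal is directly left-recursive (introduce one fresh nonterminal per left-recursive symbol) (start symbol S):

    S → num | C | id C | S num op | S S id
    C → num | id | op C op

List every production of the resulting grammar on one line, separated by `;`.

S → num S' | C S' | id C S'; C → num | id | op C op; S' → num op S' | S id S' | ε

Left recursion appears on S.
For S: α = {num op, S id}, β = {num, C, id C}. Rewrite as S → β S' and S' → α S' | ε.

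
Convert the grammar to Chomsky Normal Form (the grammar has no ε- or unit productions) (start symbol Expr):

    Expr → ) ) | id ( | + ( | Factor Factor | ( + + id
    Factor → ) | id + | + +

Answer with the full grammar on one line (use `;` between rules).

Expr → X1 X1 | X2 X3 | X4 X3 | Factor Factor | X3 Y1; Factor → ) | X2 X4 | X4 X4; X1 → ); X2 → id; X3 → (; X4 → +; Y1 → X4 Y2; Y2 → X4 X2

Introduce a nonterminal for each terminal appearing in a rule of length ≥ 2: X1 → ), X2 → id, X3 → (, X4 → +.
Binarize each right-hand side of length ≥ 3 by chaining fresh nonterminals (Y1, Y2, …): affected rules were Expr → X3 X4 X4 X2.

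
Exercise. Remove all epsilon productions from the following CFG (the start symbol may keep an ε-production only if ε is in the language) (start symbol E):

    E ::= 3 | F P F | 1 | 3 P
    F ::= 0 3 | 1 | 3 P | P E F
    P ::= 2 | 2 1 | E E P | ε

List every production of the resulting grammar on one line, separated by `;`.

E ::= 3 | F P F | F F | 1 | 3 P; F ::= 0 3 | 1 | 3 P | 3 | P E F | E F; P ::= 2 | 2 1 | E E P | E E

The nullable symbols are {P}.
ε ∉ L(G), so no ε-production is kept.
Expand every rule over subsets of its nullable positions: E → F P F gives F P F | F F. F → 3 P gives 3 P | 3. F → P E F gives P E F | E F. P → E E P gives E E P | E E.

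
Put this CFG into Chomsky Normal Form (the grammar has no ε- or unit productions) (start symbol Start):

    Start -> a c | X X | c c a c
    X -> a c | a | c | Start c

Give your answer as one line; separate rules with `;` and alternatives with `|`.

Introduce a nonterminal for each terminal appearing in a rule of length ≥ 2: X1 → a, X2 → c.
Binarize each right-hand side of length ≥ 3 by chaining fresh nonterminals (Y1, Y2, …): affected rules were Start → X2 X2 X1 X2.

Start -> X1 X2 | X X | X2 Y1; X -> X1 X2 | a | c | Start X2; X1 -> a; X2 -> c; Y1 -> X2 Y2; Y2 -> X1 X2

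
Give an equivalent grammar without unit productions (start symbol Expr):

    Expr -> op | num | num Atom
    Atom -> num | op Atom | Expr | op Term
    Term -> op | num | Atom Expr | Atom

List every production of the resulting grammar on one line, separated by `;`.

Unit pairs: Atom ⇒* {Expr}; Term ⇒* {Atom, Expr}.
For every A with A ⇒* B via unit rules, add B's non-unit alternatives to A; then delete every rule of the form X → Y.

Expr -> op | num | num Atom; Atom -> num | op Atom | op Term | op | num Atom; Term -> op | num | Atom Expr | op Atom | op Term | num Atom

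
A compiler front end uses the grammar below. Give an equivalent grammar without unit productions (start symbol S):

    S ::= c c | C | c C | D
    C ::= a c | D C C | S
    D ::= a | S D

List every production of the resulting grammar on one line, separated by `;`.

Unit pairs: C ⇒* {D, S}; S ⇒* {C, D}.
For each unit pair (A, B), copy every non-unit production of B to A, then drop all unit productions.

S ::= a | S D | a c | D C C | c c | c C; C ::= a | S D | a c | D C C | c c | c C; D ::= a | S D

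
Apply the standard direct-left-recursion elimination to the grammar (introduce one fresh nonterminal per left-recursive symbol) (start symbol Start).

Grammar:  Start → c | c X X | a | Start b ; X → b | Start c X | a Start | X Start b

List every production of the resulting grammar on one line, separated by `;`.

Start → c Start1 | c X X Start1 | a Start1; X → b X1 | Start c X X1 | a Start X1; Start1 → b Start1 | ε; X1 → Start b X1 | ε

Directly left-recursive nonterminals: Start, X.
For Start: α = {b}, β = {c, c X X, a}. Rewrite as Start → β Start1 and Start1 → α Start1 | ε.
For X: α = {Start b}, β = {b, Start c X, a Start}. Rewrite as X → β X1 and X1 → α X1 | ε.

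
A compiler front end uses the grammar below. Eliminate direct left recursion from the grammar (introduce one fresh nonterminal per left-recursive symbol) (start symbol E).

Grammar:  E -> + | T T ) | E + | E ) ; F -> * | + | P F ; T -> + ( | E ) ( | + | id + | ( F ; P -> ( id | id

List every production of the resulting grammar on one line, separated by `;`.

Left recursion appears on E.
For E: α = {+, )}, β = {+, T T )}. Rewrite as E → β E' and E' → α E' | ε.

E -> + E' | T T ) E'; F -> * | + | P F; T -> + ( | E ) ( | + | id + | ( F; P -> ( id | id; E' -> + E' | ) E' | ε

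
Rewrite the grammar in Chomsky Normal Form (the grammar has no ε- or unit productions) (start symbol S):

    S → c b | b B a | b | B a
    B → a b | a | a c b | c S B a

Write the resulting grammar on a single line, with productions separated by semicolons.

S → X1 X2 | X2 Y1 | b | B X3; B → X3 X2 | a | X3 Y2 | X1 Y3; X1 → c; X2 → b; X3 → a; Y1 → B X3; Y2 → X1 X2; Y3 → S Y4; Y4 → B X3

Introduce a nonterminal for each terminal appearing in a rule of length ≥ 2: X1 → c, X2 → b, X3 → a.
Binarize each right-hand side of length ≥ 3 by chaining fresh nonterminals (Y1, Y2, …): affected rules were S → X2 B X3; B → X3 X1 X2; B → X1 S B X3.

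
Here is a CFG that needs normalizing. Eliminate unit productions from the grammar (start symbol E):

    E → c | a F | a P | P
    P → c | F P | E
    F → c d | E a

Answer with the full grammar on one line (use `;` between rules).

E → c | a F | a P | F P; P → c | a F | a P | F P; F → c d | E a

Unit pairs: E ⇒* {P}; P ⇒* {E}.
For every A with A ⇒* B via unit rules, add B's non-unit alternatives to A; then delete every rule of the form X → Y.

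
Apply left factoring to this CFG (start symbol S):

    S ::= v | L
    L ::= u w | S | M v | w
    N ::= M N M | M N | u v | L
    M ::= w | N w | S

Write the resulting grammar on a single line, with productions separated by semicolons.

S ::= v | L; L ::= u w | S | M v | w; N ::= u v | L | M N N'; M ::= w | N w | S; N' ::= M | ε

N has alternatives sharing prefix 'M N': factor to N → M N N' with N' → M | ε.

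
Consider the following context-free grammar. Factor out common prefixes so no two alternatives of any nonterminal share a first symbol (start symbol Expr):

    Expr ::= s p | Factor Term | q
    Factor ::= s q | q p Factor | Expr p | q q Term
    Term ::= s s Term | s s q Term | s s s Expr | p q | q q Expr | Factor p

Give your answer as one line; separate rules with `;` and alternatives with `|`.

Factor has alternatives sharing prefix 'q': factor to Factor → q Factor1 with Factor1 → p Factor | q Term.
Term has alternatives sharing prefix 's s': factor to Term → s s Term1 with Term1 → Term | q Term | s Expr.

Expr ::= s p | Factor Term | q; Factor ::= s q | Expr p | q Factor1; Term ::= p q | q q Expr | Factor p | s s Term1; Factor1 ::= p Factor | q Term; Term1 ::= Term | q Term | s Expr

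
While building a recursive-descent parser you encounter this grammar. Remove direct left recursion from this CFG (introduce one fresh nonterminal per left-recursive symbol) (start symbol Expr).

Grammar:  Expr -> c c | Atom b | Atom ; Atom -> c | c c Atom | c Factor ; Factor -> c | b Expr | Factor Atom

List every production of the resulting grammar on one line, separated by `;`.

Expr -> c c | Atom b | Atom; Atom -> c | c c Atom | c Factor; Factor -> c Factor1 | b Expr Factor1; Factor1 -> Atom Factor1 | ε

Left recursion appears on Factor.
For Factor: α = {Atom}, β = {c, b Expr}. Rewrite as Factor → β Factor1 and Factor1 → α Factor1 | ε.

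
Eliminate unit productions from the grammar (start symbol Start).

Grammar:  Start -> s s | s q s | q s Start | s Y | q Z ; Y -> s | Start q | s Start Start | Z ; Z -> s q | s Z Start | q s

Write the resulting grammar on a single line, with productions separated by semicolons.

Unit pairs: Y ⇒* {Z}.
For every A with A ⇒* B via unit rules, add B's non-unit alternatives to A; then delete every rule of the form X → Y.

Start -> s s | s q s | q s Start | s Y | q Z; Y -> s q | s Z Start | q s | s | Start q | s Start Start; Z -> s q | s Z Start | q s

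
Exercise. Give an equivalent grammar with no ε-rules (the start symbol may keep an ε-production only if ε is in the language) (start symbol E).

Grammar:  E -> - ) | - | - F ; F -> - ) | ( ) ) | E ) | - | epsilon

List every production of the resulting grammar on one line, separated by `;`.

E -> - ) | - | - F; F -> - ) | ( ) ) | E ) | -

Nullable nonterminals: {F}.
ε ∉ L(G), so no ε-production is kept.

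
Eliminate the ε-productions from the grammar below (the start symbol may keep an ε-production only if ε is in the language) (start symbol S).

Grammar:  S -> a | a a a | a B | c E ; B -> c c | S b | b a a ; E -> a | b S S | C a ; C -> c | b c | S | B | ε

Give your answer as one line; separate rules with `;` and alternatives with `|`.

S -> a | a a a | a B | c E; B -> c c | S b | b a a; E -> a | b S S | C a; C -> c | b c | S | B

Nullable nonterminals: {C}.
ε ∉ L(G), so no ε-production is kept.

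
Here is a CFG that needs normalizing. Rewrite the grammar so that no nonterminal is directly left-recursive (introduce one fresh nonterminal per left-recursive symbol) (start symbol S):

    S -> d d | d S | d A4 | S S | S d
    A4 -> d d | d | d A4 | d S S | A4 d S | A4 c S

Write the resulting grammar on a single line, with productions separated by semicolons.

S -> d d S' | d S S' | d A4 S'; A4 -> d d A4' | d A4' | d A4 A4' | d S S A4'; S' -> S S' | d S' | ε; A4' -> d S A4' | c S A4' | ε

S, A4 are directly left-recursive.
For S: α = {S, d}, β = {d d, d S, d A4}. Rewrite as S → β S' and S' → α S' | ε.
For A4: α = {d S, c S}, β = {d d, d, d A4, d S S}. Rewrite as A4 → β A4' and A4' → α A4' | ε.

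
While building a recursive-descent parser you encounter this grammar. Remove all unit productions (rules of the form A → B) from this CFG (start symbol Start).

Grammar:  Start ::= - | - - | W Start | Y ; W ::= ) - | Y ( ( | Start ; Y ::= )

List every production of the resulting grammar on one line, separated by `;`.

Start ::= - | - - | W Start | ); W ::= - | - - | W Start | ) | ) - | Y ( (; Y ::= )

Unit pairs: Start ⇒* {Y}; W ⇒* {Start, Y}.
Replace each nonterminal's rules with the union of the non-unit rules of every nonterminal it unit-derives.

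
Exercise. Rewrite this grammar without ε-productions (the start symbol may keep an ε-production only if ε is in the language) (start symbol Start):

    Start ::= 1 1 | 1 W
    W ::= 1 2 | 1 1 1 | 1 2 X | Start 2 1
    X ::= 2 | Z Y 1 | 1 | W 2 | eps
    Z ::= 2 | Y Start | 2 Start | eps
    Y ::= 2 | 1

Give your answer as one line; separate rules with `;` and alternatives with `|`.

Start ::= 1 1 | 1 W; W ::= 1 2 | 1 1 1 | 1 2 X | Start 2 1; X ::= 2 | Z Y 1 | Y 1 | 1 | W 2; Z ::= 2 | Y Start | 2 Start; Y ::= 2 | 1

Nullable set = {X, Z}.
ε ∉ L(G), so no ε-production is kept.
Expand every rule over subsets of its nullable positions: X → Z Y 1 gives Z Y 1 | Y 1.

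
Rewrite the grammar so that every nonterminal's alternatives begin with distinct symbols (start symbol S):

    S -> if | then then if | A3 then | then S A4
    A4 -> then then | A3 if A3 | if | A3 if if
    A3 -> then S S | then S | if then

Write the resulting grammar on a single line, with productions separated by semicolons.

S -> if | A3 then | then S'; A4 -> then then | if | A3 if A4'; A3 -> if then | then S A3'; S' -> then if | S A4; A4' -> A3 | if; A3' -> S | ε

S has alternatives sharing prefix 'then': factor to S → then S' with S' → then if | S A4.
A4 has alternatives sharing prefix 'A3 if': factor to A4 → A3 if A4' with A4' → A3 | if.
A3 has alternatives sharing prefix 'then S': factor to A3 → then S A3' with A3' → S | ε.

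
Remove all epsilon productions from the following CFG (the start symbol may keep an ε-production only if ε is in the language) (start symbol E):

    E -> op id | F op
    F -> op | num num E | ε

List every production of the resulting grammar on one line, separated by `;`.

The nullable symbols are {F}.
ε ∉ L(G), so no ε-production is kept.
Add the nullable-subset variants: E → F op gives F op | op.

E -> op id | F op | op; F -> op | num num E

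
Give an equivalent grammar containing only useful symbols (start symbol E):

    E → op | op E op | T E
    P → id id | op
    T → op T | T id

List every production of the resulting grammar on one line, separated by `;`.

E → op | op E op

Generating nonterminals: {E, P}.
Reachable from E after that: {E}.
Removed useless symbols: {P, T} and every production mentioning them.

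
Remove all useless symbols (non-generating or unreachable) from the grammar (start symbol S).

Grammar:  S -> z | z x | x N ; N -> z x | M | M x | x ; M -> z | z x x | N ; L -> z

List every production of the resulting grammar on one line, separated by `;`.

S -> z | z x | x N; N -> z x | M | M x | x; M -> z | z x x | N

Generating nonterminals: {L, M, N, S}.
Reachable from S after that: {M, N, S}.
Removed useless symbols: {L} and every production mentioning them.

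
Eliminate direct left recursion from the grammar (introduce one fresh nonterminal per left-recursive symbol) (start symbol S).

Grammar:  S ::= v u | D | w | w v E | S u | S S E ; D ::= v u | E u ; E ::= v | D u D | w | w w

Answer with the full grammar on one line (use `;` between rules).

S ::= v u S' | D S' | w S' | w v E S'; D ::= v u | E u; E ::= v | D u D | w | w w; S' ::= u S' | S E S' | eps

Directly left-recursive nonterminal: S.
For S: α = {u, S E}, β = {v u, D, w, w v E}. Rewrite as S → β S' and S' → α S' | ε.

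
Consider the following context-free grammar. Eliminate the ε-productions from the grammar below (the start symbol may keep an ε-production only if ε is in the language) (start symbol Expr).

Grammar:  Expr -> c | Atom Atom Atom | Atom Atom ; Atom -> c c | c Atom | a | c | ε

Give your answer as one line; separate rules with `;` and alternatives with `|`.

The nullable symbols are {Atom, Expr}.
ε ∈ L(G) since Expr is nullable, so keep Expr → ε.
Add the nullable-subset variants: Expr → Atom Atom Atom gives Atom Atom Atom | Atom Atom | Atom. Atom → c Atom gives c Atom | c.

Expr -> c | Atom Atom Atom | Atom Atom | Atom | ε; Atom -> c c | c Atom | c | a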